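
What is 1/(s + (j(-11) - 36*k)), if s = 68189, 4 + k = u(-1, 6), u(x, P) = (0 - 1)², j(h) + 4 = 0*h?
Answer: 1/68293 ≈ 1.4643e-5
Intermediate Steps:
j(h) = -4 (j(h) = -4 + 0*h = -4 + 0 = -4)
u(x, P) = 1 (u(x, P) = (-1)² = 1)
k = -3 (k = -4 + 1 = -3)
1/(s + (j(-11) - 36*k)) = 1/(68189 + (-4 - 36*(-3))) = 1/(68189 + (-4 + 108)) = 1/(68189 + 104) = 1/68293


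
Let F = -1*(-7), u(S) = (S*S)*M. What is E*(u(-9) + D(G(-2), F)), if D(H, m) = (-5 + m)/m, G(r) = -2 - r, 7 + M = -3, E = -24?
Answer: 136032/7 ≈ 19433.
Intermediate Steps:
M = -10 (M = -7 - 3 = -10)
u(S) = -10*S**2 (u(S) = (S*S)*(-10) = S**2*(-10) = -10*S**2)
F = 7
D(H, m) = (-5 + m)/m
E*(u(-9) + D(G(-2), F)) = -24*(-10*(-9)**2 + (-5 + 7)/7) = -24*(-10*81 + (1/7)*2) = -24*(-810 + 2/7) = -24*(-5668/7) = 136032/7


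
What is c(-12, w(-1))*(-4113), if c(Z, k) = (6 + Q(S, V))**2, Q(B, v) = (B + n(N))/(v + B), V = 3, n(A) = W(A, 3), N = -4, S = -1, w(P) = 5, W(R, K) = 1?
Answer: -148068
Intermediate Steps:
n(A) = 1
Q(B, v) = (1 + B)/(B + v) (Q(B, v) = (B + 1)/(v + B) = (1 + B)/(B + v))
c(Z, k) = 36 (c(Z, k) = (6 + (1 - 1)/(-1 + 3))**2 = (6 + 0/2)**2 = (6 + (1/2)*0)**2 = (6 + 0)**2 = 6**2 = 36)
c(-12, w(-1))*(-4113) = 36*(-4113) = -148068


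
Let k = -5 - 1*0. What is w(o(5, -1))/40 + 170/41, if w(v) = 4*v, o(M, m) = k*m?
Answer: 381/82 ≈ 4.6463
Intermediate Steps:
k = -5 (k = -5 + 0 = -5)
o(M, m) = -5*m
w(o(5, -1))/40 + 170/41 = (4*(-5*(-1)))/40 + 170/41 = (4*5)*(1/40) + 170*(1/41) = 20*(1/40) + 170/41 = 1/2 + 170/41 = 381/82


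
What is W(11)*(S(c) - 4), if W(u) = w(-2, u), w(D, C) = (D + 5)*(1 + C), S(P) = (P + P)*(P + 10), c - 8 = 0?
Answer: 10224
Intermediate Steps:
c = 8 (c = 8 + 0 = 8)
S(P) = 2*P*(10 + P) (S(P) = (2*P)*(10 + P) = 2*P*(10 + P))
w(D, C) = (1 + C)*(5 + D) (w(D, C) = (5 + D)*(1 + C) = (1 + C)*(5 + D))
W(u) = 3 + 3*u (W(u) = 5 - 2 + 5*u + u*(-2) = 5 - 2 + 5*u - 2*u = 3 + 3*u)
W(11)*(S(c) - 4) = (3 + 3*11)*(2*8*(10 + 8) - 4) = (3 + 33)*(2*8*18 - 4) = 36*(288 - 4) = 36*284 = 10224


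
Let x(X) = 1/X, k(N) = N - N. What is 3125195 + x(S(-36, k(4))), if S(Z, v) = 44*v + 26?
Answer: 81255071/26 ≈ 3.1252e+6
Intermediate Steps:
k(N) = 0
S(Z, v) = 26 + 44*v
3125195 + x(S(-36, k(4))) = 3125195 + 1/(26 + 44*0) = 3125195 + 1/(26 + 0) = 3125195 + 1/26 = 81255071/26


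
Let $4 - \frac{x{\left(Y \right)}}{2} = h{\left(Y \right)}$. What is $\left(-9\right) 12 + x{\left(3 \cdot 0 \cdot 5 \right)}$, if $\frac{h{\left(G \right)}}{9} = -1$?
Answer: $-82$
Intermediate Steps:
$h{\left(G \right)} = -9$ ($h{\left(G \right)} = 9 \left(-1\right) = -9$)
$x{\left(Y \right)} = 26$ ($x{\left(Y \right)} = 8 - -18 = 8 + 18 = 26$)
$\left(-9\right) 12 + x{\left(3 \cdot 0 \cdot 5 \right)} = \left(-9\right) 12 + 26 = -108 + 26 = -82$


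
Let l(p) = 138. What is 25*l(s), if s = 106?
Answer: 3450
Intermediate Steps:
25*l(s) = 25*138 = 3450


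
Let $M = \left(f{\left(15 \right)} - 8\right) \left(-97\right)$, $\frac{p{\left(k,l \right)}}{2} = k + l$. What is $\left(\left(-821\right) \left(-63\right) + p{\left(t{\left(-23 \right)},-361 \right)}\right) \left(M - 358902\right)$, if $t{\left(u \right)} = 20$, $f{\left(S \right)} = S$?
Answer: $-18353373821$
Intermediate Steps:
$p{\left(k,l \right)} = 2 k + 2 l$ ($p{\left(k,l \right)} = 2 \left(k + l\right) = 2 k + 2 l$)
$M = -679$ ($M = \left(15 - 8\right) \left(-97\right) = 7 \left(-97\right) = -679$)
$\left(\left(-821\right) \left(-63\right) + p{\left(t{\left(-23 \right)},-361 \right)}\right) \left(M - 358902\right) = \left(\left(-821\right) \left(-63\right) + \left(2 \cdot 20 + 2 \left(-361\right)\right)\right) \left(-679 - 358902\right) = \left(51723 + \left(40 - 722\right)\right) \left(-359581\right) = \left(51723 - 682\right) \left(-359581\right) = 51041 \left(-359581\right) = -18353373821$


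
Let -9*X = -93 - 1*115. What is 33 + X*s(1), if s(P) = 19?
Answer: 4249/9 ≈ 472.11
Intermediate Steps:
X = 208/9 (X = -(-93 - 1*115)/9 = -(-93 - 115)/9 = -1/9*(-208) = 208/9 ≈ 23.111)
33 + X*s(1) = 33 + (208/9)*19 = 33 + 3952/9 = 4249/9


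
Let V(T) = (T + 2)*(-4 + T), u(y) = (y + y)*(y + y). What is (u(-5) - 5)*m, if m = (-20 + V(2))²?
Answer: 74480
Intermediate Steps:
u(y) = 4*y² (u(y) = (2*y)*(2*y) = 4*y²)
V(T) = (-4 + T)*(2 + T) (V(T) = (2 + T)*(-4 + T) = (-4 + T)*(2 + T))
m = 784 (m = (-20 + (-8 + 2² - 2*2))² = (-20 + (-8 + 4 - 4))² = (-20 - 8)² = (-28)² = 784)
(u(-5) - 5)*m = (4*(-5)² - 5)*784 = (4*25 - 5)*784 = (100 - 5)*784 = 95*784 = 74480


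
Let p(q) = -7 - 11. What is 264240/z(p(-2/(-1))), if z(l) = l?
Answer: -14680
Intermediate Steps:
p(q) = -18
264240/z(p(-2/(-1))) = 264240/(-18) = 264240*(-1/18) = -14680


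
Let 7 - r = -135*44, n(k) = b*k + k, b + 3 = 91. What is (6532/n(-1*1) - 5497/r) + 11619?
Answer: 6110404140/529283 ≈ 11545.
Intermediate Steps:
b = 88 (b = -3 + 91 = 88)
n(k) = 89*k (n(k) = 88*k + k = 89*k)
r = 5947 (r = 7 - (-135)*44 = 7 - 1*(-5940) = 7 + 5940 = 5947)
(6532/n(-1*1) - 5497/r) + 11619 = (6532/((89*(-1*1))) - 5497/5947) + 11619 = (6532/((89*(-1))) - 5497*1/5947) + 11619 = (6532/(-89) - 5497/5947) + 11619 = (6532*(-1/89) - 5497/5947) + 11619 = (-6532/89 - 5497/5947) + 11619 = -39335037/529283 + 11619 = 6110404140/529283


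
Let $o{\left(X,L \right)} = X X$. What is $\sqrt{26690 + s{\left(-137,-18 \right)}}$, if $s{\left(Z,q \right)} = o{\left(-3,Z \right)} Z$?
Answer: $\sqrt{25457} \approx 159.55$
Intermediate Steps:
$o{\left(X,L \right)} = X^{2}$
$s{\left(Z,q \right)} = 9 Z$ ($s{\left(Z,q \right)} = \left(-3\right)^{2} Z = 9 Z$)
$\sqrt{26690 + s{\left(-137,-18 \right)}} = \sqrt{26690 + 9 \left(-137\right)} = \sqrt{26690 - 1233} = \sqrt{25457}$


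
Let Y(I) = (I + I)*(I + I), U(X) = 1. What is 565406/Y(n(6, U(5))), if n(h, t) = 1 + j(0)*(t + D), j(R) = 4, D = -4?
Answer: 282703/242 ≈ 1168.2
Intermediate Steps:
n(h, t) = -15 + 4*t (n(h, t) = 1 + 4*(t - 4) = 1 + 4*(-4 + t) = 1 + (-16 + 4*t) = -15 + 4*t)
Y(I) = 4*I² (Y(I) = (2*I)*(2*I) = 4*I²)
565406/Y(n(6, U(5))) = 565406/((4*(-15 + 4*1)²)) = 565406/((4*(-15 + 4)²)) = 565406/((4*(-11)²)) = 565406/((4*121)) = 565406/484 = 565406*(1/484) = 282703/242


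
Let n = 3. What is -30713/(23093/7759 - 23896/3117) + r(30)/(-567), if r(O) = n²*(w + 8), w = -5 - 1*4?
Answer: 46795748264140/7145975529 ≈ 6548.5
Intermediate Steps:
w = -9 (w = -5 - 4 = -9)
r(O) = -9 (r(O) = 3²*(-9 + 8) = 9*(-1) = -9)
-30713/(23093/7759 - 23896/3117) + r(30)/(-567) = -30713/(23093/7759 - 23896/3117) - 9/(-567) = -30713/(23093*(1/7759) - 23896*1/3117) - 9*(-1/567) = -30713/(23093/7759 - 23896/3117) + 1/63 = -30713/(-113428183/24184803) + 1/63 = -30713*(-24184803/113428183) + 1/63 = 742787854539/113428183 + 1/63 = 46795748264140/7145975529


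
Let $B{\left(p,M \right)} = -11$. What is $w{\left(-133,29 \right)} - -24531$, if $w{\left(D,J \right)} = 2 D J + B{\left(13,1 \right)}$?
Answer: $16806$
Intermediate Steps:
$w{\left(D,J \right)} = -11 + 2 D J$ ($w{\left(D,J \right)} = 2 D J - 11 = -11 + 2 D J$)
$w{\left(-133,29 \right)} - -24531 = \left(-11 + 2 \left(-133\right) 29\right) - -24531 = \left(-11 - 7714\right) + 24531 = -7725 + 24531 = 16806$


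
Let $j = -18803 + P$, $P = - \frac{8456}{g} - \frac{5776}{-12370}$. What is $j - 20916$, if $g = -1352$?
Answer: $- \frac{41509854918}{1045265} \approx -39712.0$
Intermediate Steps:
$P = \frac{7025617}{1045265}$ ($P = - \frac{8456}{-1352} - \frac{5776}{-12370} = \left(-8456\right) \left(- \frac{1}{1352}\right) - - \frac{2888}{6185} = \frac{1057}{169} + \frac{2888}{6185} = \frac{7025617}{1045265} \approx 6.7214$)
$j = - \frac{19647092178}{1045265}$ ($j = -18803 + \frac{7025617}{1045265} = - \frac{19647092178}{1045265} \approx -18796.0$)
$j - 20916 = - \frac{19647092178}{1045265} - 20916 = - \frac{41509854918}{1045265}$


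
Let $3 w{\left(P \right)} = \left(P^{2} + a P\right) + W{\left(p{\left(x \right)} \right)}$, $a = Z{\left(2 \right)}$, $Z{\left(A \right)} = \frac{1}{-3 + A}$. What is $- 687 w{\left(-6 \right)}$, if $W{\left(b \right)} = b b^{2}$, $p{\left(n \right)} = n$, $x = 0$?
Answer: $-9618$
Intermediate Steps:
$W{\left(b \right)} = b^{3}$
$a = -1$ ($a = \frac{1}{-3 + 2} = \frac{1}{-1} = -1$)
$w{\left(P \right)} = - \frac{P}{3} + \frac{P^{2}}{3}$ ($w{\left(P \right)} = \frac{\left(P^{2} - P\right) + 0^{3}}{3} = \frac{\left(P^{2} - P\right) + 0}{3} = \frac{P^{2} - P}{3} = - \frac{P}{3} + \frac{P^{2}}{3}$)
$- 687 w{\left(-6 \right)} = - 687 \cdot \frac{1}{3} \left(-6\right) \left(-1 - 6\right) = - 687 \cdot \frac{1}{3} \left(-6\right) \left(-7\right) = \left(-687\right) 14 = -9618$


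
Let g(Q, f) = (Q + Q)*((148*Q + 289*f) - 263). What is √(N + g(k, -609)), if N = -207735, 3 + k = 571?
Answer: I*√104946935 ≈ 10244.0*I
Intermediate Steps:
k = 568 (k = -3 + 571 = 568)
g(Q, f) = 2*Q*(-263 + 148*Q + 289*f) (g(Q, f) = (2*Q)*(-263 + 148*Q + 289*f) = 2*Q*(-263 + 148*Q + 289*f))
√(N + g(k, -609)) = √(-207735 + 2*568*(-263 + 148*568 + 289*(-609))) = √(-207735 + 2*568*(-263 + 84064 - 176001)) = √(-207735 + 2*568*(-92200)) = √(-207735 - 104739200) = √(-104946935) = I*√104946935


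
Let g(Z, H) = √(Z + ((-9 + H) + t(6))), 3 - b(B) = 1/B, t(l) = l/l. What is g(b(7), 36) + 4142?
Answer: 4142 + 6*√42/7 ≈ 4147.6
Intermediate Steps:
t(l) = 1
b(B) = 3 - 1/B
g(Z, H) = √(-8 + H + Z) (g(Z, H) = √(Z + ((-9 + H) + 1)) = √(Z + (-8 + H)) = √(-8 + H + Z))
g(b(7), 36) + 4142 = √(-8 + 36 + (3 - 1/7)) + 4142 = √(-8 + 36 + (3 - 1*⅐)) + 4142 = √(-8 + 36 + (3 - ⅐)) + 4142 = √(-8 + 36 + 20/7) + 4142 = √(216/7) + 4142 = 6*√42/7 + 4142 = 4142 + 6*√42/7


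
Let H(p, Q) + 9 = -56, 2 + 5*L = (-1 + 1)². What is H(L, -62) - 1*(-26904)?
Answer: 26839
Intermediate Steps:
L = -⅖ (L = -⅖ + (-1 + 1)²/5 = -⅖ + (⅕)*0² = -⅖ + (⅕)*0 = -⅖ + 0 = -⅖ ≈ -0.40000)
H(p, Q) = -65 (H(p, Q) = -9 - 56 = -65)
H(L, -62) - 1*(-26904) = -65 - 1*(-26904) = -65 + 26904 = 26839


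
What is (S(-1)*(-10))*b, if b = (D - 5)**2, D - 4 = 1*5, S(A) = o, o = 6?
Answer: -960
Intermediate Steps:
S(A) = 6
D = 9 (D = 4 + 1*5 = 4 + 5 = 9)
b = 16 (b = (9 - 5)**2 = 4**2 = 16)
(S(-1)*(-10))*b = (6*(-10))*16 = -60*16 = -960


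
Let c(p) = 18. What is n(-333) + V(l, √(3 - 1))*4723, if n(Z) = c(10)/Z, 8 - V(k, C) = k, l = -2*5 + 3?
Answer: 2621263/37 ≈ 70845.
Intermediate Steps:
l = -7 (l = -10 + 3 = -7)
V(k, C) = 8 - k
n(Z) = 18/Z
n(-333) + V(l, √(3 - 1))*4723 = 18/(-333) + (8 - 1*(-7))*4723 = 18*(-1/333) + (8 + 7)*4723 = -2/37 + 15*4723 = -2/37 + 70845 = 2621263/37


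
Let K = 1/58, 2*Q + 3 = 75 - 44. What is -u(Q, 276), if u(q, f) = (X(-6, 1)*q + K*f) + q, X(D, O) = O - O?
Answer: -544/29 ≈ -18.759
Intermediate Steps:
X(D, O) = 0
Q = 14 (Q = -3/2 + (75 - 44)/2 = -3/2 + (½)*31 = -3/2 + 31/2 = 14)
K = 1/58 ≈ 0.017241
u(q, f) = q + f/58 (u(q, f) = (0*q + f/58) + q = (0 + f/58) + q = f/58 + q = q + f/58)
-u(Q, 276) = -(14 + (1/58)*276) = -(14 + 138/29) = -1*544/29 = -544/29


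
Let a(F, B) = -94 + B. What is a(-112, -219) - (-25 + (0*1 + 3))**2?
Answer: -797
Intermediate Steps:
a(-112, -219) - (-25 + (0*1 + 3))**2 = (-94 - 219) - (-25 + (0*1 + 3))**2 = -313 - (-25 + (0 + 3))**2 = -313 - (-25 + 3)**2 = -313 - 1*(-22)**2 = -313 - 1*484 = -313 - 484 = -797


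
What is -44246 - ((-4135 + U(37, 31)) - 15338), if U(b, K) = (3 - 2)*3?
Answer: -24776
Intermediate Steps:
U(b, K) = 3 (U(b, K) = 1*3 = 3)
-44246 - ((-4135 + U(37, 31)) - 15338) = -44246 - ((-4135 + 3) - 15338) = -44246 - (-4132 - 15338) = -44246 - 1*(-19470) = -44246 + 19470 = -24776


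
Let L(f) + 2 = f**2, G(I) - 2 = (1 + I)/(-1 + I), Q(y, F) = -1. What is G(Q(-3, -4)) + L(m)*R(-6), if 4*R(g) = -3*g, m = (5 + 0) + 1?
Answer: 155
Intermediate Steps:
m = 6 (m = 5 + 1 = 6)
R(g) = -3*g/4 (R(g) = (-3*g)/4 = -3*g/4)
G(I) = 2 + (1 + I)/(-1 + I)
L(f) = -2 + f**2
G(Q(-3, -4)) + L(m)*R(-6) = (-1 + 3*(-1))/(-1 - 1) + (-2 + 6**2)*(-3/4*(-6)) = (-1 - 3)/(-2) + (-2 + 36)*(9/2) = -1/2*(-4) + 34*(9/2) = 2 + 153 = 155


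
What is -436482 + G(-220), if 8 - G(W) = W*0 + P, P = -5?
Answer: -436469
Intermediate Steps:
G(W) = 13 (G(W) = 8 - (W*0 - 5) = 8 - (0 - 5) = 8 - 1*(-5) = 8 + 5 = 13)
-436482 + G(-220) = -436482 + 13 = -436469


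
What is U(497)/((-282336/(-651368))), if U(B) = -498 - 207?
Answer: -19133935/11764 ≈ -1626.5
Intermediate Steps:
U(B) = -705
U(497)/((-282336/(-651368))) = -705/((-282336/(-651368))) = -705/((-282336*(-1/651368))) = -705/35292/81421 = -705*81421/35292 = -19133935/11764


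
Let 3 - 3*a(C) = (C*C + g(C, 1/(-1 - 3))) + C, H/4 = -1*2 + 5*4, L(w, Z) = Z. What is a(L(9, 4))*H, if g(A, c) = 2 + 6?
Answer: -600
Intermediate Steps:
g(A, c) = 8
H = 72 (H = 4*(-1*2 + 5*4) = 4*(-2 + 20) = 4*18 = 72)
a(C) = -5/3 - C/3 - C**2/3 (a(C) = 1 - ((C*C + 8) + C)/3 = 1 - ((C**2 + 8) + C)/3 = 1 - ((8 + C**2) + C)/3 = 1 - (8 + C + C**2)/3 = 1 + (-8/3 - C/3 - C**2/3) = -5/3 - C/3 - C**2/3)
a(L(9, 4))*H = (-5/3 - 1/3*4 - 1/3*4**2)*72 = (-5/3 - 4/3 - 1/3*16)*72 = (-5/3 - 4/3 - 16/3)*72 = -25/3*72 = -600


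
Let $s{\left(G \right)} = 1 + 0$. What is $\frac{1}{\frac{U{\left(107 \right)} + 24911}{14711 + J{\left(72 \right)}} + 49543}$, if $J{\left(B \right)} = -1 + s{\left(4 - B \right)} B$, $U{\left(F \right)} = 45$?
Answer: $\frac{7391}{366184791} \approx 2.0184 \cdot 10^{-5}$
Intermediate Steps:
$s{\left(G \right)} = 1$
$J{\left(B \right)} = -1 + B$ ($J{\left(B \right)} = -1 + 1 B = -1 + B$)
$\frac{1}{\frac{U{\left(107 \right)} + 24911}{14711 + J{\left(72 \right)}} + 49543} = \frac{1}{\frac{45 + 24911}{14711 + \left(-1 + 72\right)} + 49543} = \frac{1}{\frac{24956}{14711 + 71} + 49543} = \frac{1}{\frac{24956}{14782} + 49543} = \frac{1}{24956 \cdot \frac{1}{14782} + 49543} = \frac{1}{\frac{12478}{7391} + 49543} = \frac{1}{\frac{366184791}{7391}} = \frac{7391}{366184791}$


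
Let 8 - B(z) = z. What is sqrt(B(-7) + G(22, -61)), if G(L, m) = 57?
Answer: 6*sqrt(2) ≈ 8.4853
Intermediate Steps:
B(z) = 8 - z
sqrt(B(-7) + G(22, -61)) = sqrt((8 - 1*(-7)) + 57) = sqrt((8 + 7) + 57) = sqrt(15 + 57) = sqrt(72) = 6*sqrt(2)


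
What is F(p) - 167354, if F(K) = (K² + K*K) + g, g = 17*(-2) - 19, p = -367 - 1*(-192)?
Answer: -106157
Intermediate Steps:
p = -175 (p = -367 + 192 = -175)
g = -53 (g = -34 - 19 = -53)
F(K) = -53 + 2*K² (F(K) = (K² + K*K) - 53 = (K² + K²) - 53 = 2*K² - 53 = -53 + 2*K²)
F(p) - 167354 = (-53 + 2*(-175)²) - 167354 = (-53 + 2*30625) - 167354 = (-53 + 61250) - 167354 = 61197 - 167354 = -106157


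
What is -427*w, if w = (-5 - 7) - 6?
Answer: 7686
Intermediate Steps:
w = -18 (w = -12 - 6 = -18)
-427*w = -427*(-18) = 7686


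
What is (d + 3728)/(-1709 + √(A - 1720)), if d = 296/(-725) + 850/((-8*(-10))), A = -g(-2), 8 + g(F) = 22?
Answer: -37053951813/16950007000 - 368588169*I*√6/16950007000 ≈ -2.1861 - 0.053266*I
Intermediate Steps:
g(F) = 14 (g(F) = -8 + 22 = 14)
A = -14 (A = -1*14 = -14)
d = 59257/5800 (d = 296*(-1/725) + 850/80 = -296/725 + 850*(1/80) = -296/725 + 85/8 = 59257/5800 ≈ 10.217)
(d + 3728)/(-1709 + √(A - 1720)) = (59257/5800 + 3728)/(-1709 + √(-14 - 1720)) = 21681657/(5800*(-1709 + √(-1734))) = 21681657/(5800*(-1709 + 17*I*√6))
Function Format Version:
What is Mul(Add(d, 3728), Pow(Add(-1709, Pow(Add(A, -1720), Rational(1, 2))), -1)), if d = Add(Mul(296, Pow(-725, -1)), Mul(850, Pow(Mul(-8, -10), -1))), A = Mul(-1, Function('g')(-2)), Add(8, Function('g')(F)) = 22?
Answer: Add(Rational(-37053951813, 16950007000), Mul(Rational(-368588169, 16950007000), I, Pow(6, Rational(1, 2)))) ≈ Add(-2.1861, Mul(-0.053266, I))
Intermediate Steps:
Function('g')(F) = 14 (Function('g')(F) = Add(-8, 22) = 14)
A = -14 (A = Mul(-1, 14) = -14)
d = Rational(59257, 5800) (d = Add(Mul(296, Rational(-1, 725)), Mul(850, Pow(80, -1))) = Add(Rational(-296, 725), Mul(850, Rational(1, 80))) = Add(Rational(-296, 725), Rational(85, 8)) = Rational(59257, 5800) ≈ 10.217)
Mul(Add(d, 3728), Pow(Add(-1709, Pow(Add(A, -1720), Rational(1, 2))), -1)) = Mul(Add(Rational(59257, 5800), 3728), Pow(Add(-1709, Pow(Add(-14, -1720), Rational(1, 2))), -1)) = Mul(Rational(21681657, 5800), Pow(Add(-1709, Pow(-1734, Rational(1, 2))), -1)) = Mul(Rational(21681657, 5800), Pow(Add(-1709, Mul(17, I, Pow(6, Rational(1, 2)))), -1))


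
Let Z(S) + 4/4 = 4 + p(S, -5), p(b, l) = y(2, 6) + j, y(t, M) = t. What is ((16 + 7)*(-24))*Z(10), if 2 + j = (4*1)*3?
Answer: -8280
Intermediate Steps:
j = 10 (j = -2 + (4*1)*3 = -2 + 4*3 = -2 + 12 = 10)
p(b, l) = 12 (p(b, l) = 2 + 10 = 12)
Z(S) = 15 (Z(S) = -1 + (4 + 12) = -1 + 16 = 15)
((16 + 7)*(-24))*Z(10) = ((16 + 7)*(-24))*15 = (23*(-24))*15 = -552*15 = -8280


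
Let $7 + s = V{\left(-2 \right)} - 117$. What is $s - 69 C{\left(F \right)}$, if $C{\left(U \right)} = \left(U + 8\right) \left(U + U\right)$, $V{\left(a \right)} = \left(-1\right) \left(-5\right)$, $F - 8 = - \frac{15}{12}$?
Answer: $- \frac{110869}{8} \approx -13859.0$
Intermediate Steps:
$F = \frac{27}{4}$ ($F = 8 - \frac{15}{12} = 8 - \frac{5}{4} = \frac{27}{4} \approx 6.75$)
$V{\left(a \right)} = 5$
$C{\left(U \right)} = 2 U \left(8 + U\right)$ ($C{\left(U \right)} = \left(8 + U\right) 2 U = 2 U \left(8 + U\right)$)
$s = -119$ ($s = -7 + \left(5 - 117\right) = -7 - 112 = -119$)
$s - 69 C{\left(F \right)} = -119 - 69 \cdot 2 \cdot \frac{27}{4} \left(8 + \frac{27}{4}\right) = -119 - 69 \cdot 2 \cdot \frac{27}{4} \cdot \frac{59}{4} = -119 - \frac{109917}{8} = - \frac{110869}{8}$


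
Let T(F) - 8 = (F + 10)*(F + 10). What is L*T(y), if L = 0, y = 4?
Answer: 0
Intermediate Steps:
T(F) = 8 + (10 + F)² (T(F) = 8 + (F + 10)*(F + 10) = 8 + (10 + F)*(10 + F) = 8 + (10 + F)²)
L*T(y) = 0*(8 + (10 + 4)²) = 0*(8 + 14²) = 0*(8 + 196) = 0*204 = 0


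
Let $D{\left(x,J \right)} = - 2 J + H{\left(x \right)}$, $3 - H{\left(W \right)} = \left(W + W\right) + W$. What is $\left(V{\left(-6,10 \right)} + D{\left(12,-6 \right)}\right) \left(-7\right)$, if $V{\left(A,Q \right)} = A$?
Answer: $189$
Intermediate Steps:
$H{\left(W \right)} = 3 - 3 W$ ($H{\left(W \right)} = 3 - \left(\left(W + W\right) + W\right) = 3 - \left(2 W + W\right) = 3 - 3 W$)
$D{\left(x,J \right)} = 3 - 3 x - 2 J$ ($D{\left(x,J \right)} = - 2 J - \left(-3 + 3 x\right) = 3 - 3 x - 2 J$)
$\left(V{\left(-6,10 \right)} + D{\left(12,-6 \right)}\right) \left(-7\right) = \left(-6 - 21\right) \left(-7\right) = \left(-27\right) \left(-7\right) = 189$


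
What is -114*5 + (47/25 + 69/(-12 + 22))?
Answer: -28061/50 ≈ -561.22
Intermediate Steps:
-114*5 + (47/25 + 69/(-12 + 22)) = -570 + (47*(1/25) + 69/10) = -570 + (47/25 + 69*(⅒)) = -570 + (47/25 + 69/10) = -570 + 439/50 = -28061/50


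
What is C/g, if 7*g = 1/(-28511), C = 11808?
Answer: -2356605216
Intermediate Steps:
g = -1/199577 (g = (⅐)/(-28511) = (⅐)*(-1/28511) = -1/199577 ≈ -5.0106e-6)
C/g = 11808/(-1/199577) = 11808*(-199577) = -2356605216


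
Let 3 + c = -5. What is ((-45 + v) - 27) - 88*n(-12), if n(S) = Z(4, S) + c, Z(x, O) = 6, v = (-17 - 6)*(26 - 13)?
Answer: -195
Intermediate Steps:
v = -299 (v = -23*13 = -299)
c = -8 (c = -3 - 5 = -8)
n(S) = -2 (n(S) = 6 - 8 = -2)
((-45 + v) - 27) - 88*n(-12) = ((-45 - 299) - 27) - 88*(-2) = (-344 - 27) + 176 = -371 + 176 = -195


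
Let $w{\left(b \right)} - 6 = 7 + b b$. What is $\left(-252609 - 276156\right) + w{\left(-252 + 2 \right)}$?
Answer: $-466252$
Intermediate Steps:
$w{\left(b \right)} = 13 + b^{2}$ ($w{\left(b \right)} = 6 + \left(7 + b b\right) = 6 + \left(7 + b^{2}\right) = 13 + b^{2}$)
$\left(-252609 - 276156\right) + w{\left(-252 + 2 \right)} = \left(-252609 - 276156\right) + \left(13 + \left(-252 + 2\right)^{2}\right) = -528765 + \left(13 + \left(-250\right)^{2}\right) = -528765 + \left(13 + 62500\right) = -528765 + 62513 = -466252$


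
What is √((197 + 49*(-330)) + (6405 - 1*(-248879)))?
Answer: √239311 ≈ 489.19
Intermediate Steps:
√((197 + 49*(-330)) + (6405 - 1*(-248879))) = √((197 - 16170) + (6405 + 248879)) = √(-15973 + 255284) = √239311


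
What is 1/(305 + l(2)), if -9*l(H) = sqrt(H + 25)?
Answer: 915/279074 + sqrt(3)/279074 ≈ 0.0032849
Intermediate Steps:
l(H) = -sqrt(25 + H)/9 (l(H) = -sqrt(H + 25)/9 = -sqrt(25 + H)/9)
1/(305 + l(2)) = 1/(305 - sqrt(25 + 2)/9) = 1/(305 - sqrt(3)/3)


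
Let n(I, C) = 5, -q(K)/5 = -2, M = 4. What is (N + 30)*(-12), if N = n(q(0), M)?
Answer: -420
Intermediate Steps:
q(K) = 10 (q(K) = -5*(-2) = 10)
N = 5
(N + 30)*(-12) = (5 + 30)*(-12) = 35*(-12) = -420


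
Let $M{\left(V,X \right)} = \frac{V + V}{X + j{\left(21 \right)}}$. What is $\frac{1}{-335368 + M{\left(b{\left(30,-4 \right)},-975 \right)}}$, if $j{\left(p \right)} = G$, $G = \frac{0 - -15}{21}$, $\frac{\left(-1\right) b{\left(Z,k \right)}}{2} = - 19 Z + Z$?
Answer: $- \frac{341}{114361244} \approx -2.9818 \cdot 10^{-6}$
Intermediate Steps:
$b{\left(Z,k \right)} = 36 Z$ ($b{\left(Z,k \right)} = - 2 \left(- 19 Z + Z\right) = - 2 \left(- 18 Z\right) = 36 Z$)
$G = \frac{5}{7}$ ($G = \left(0 + 15\right) \frac{1}{21} = 15 \cdot \frac{1}{21} = \frac{5}{7} \approx 0.71429$)
$j{\left(p \right)} = \frac{5}{7}$
$M{\left(V,X \right)} = \frac{2 V}{\frac{5}{7} + X}$ ($M{\left(V,X \right)} = \frac{V + V}{X + \frac{5}{7}} = \frac{2 V}{\frac{5}{7} + X}$)
$\frac{1}{-335368 + M{\left(b{\left(30,-4 \right)},-975 \right)}} = \frac{1}{-335368 + \frac{14 \cdot 36 \cdot 30}{5 + 7 \left(-975\right)}} = \frac{1}{-335368 + 14 \cdot 1080 \frac{1}{5 - 6825}} = \frac{1}{-335368 + 14 \cdot 1080 \frac{1}{-6820}} = \frac{1}{-335368 + 14 \cdot 1080 \left(- \frac{1}{6820}\right)} = \frac{1}{-335368 - \frac{756}{341}} = \frac{1}{- \frac{114361244}{341}} = - \frac{341}{114361244}$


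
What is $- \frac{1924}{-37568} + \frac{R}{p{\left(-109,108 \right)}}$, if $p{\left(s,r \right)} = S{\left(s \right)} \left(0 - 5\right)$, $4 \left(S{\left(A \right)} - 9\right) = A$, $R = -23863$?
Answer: $- \frac{896309619}{3428080} \approx -261.46$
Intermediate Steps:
$S{\left(A \right)} = 9 + \frac{A}{4}$
$p{\left(s,r \right)} = -45 - \frac{5 s}{4}$ ($p{\left(s,r \right)} = \left(9 + \frac{s}{4}\right) \left(0 - 5\right) = \left(9 + \frac{s}{4}\right) \left(-5\right) = -45 - \frac{5 s}{4}$)
$- \frac{1924}{-37568} + \frac{R}{p{\left(-109,108 \right)}} = - \frac{1924}{-37568} - \frac{23863}{-45 - - \frac{545}{4}} = \left(-1924\right) \left(- \frac{1}{37568}\right) - \frac{23863}{-45 + \frac{545}{4}} = \frac{481}{9392} - \frac{23863}{\frac{365}{4}} = \frac{481}{9392} - \frac{95452}{365} = - \frac{896309619}{3428080}$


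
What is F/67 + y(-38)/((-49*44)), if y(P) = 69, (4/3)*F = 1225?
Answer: 988101/72226 ≈ 13.681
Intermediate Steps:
F = 3675/4 (F = (¾)*1225 = 3675/4 ≈ 918.75)
F/67 + y(-38)/((-49*44)) = (3675/4)/67 + 69/((-49*44)) = (3675/4)*(1/67) + 69/(-2156) = 3675/268 + 69*(-1/2156) = 3675/268 - 69/2156 = 988101/72226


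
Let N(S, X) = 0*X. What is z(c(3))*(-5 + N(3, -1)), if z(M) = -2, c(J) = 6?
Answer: 10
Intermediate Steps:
N(S, X) = 0
z(c(3))*(-5 + N(3, -1)) = -2*(-5 + 0) = -2*(-5) = 10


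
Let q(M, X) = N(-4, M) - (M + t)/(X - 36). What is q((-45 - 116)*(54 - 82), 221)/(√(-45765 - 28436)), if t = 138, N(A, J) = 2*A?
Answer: 6126*I*√74201/13727185 ≈ 0.12156*I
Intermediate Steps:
q(M, X) = -8 - (138 + M)/(-36 + X) (q(M, X) = 2*(-4) - (M + 138)/(X - 36) = -8 - (138 + M)/(-36 + X))
q((-45 - 116)*(54 - 82), 221)/(√(-45765 - 28436)) = ((150 - (-45 - 116)*(54 - 82) - 8*221)/(-36 + 221))/(√(-45765 - 28436)) = ((150 - (-161)*(-28) - 1768)/185)/(√(-74201)) = ((150 - 1*4508 - 1768)/185)/((I*√74201)) = ((150 - 4508 - 1768)/185)*(-I*√74201/74201) = ((1/185)*(-6126))*(-I*√74201/74201) = -(-6126)*I*√74201/13727185 = 6126*I*√74201/13727185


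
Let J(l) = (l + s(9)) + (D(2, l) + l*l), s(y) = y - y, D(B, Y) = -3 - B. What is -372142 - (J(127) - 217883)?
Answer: -170510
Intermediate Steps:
s(y) = 0
J(l) = -5 + l + l² (J(l) = (l + 0) + ((-3 - 1*2) + l*l) = l + ((-3 - 2) + l²) = l + (-5 + l²) = -5 + l + l²)
-372142 - (J(127) - 217883) = -372142 - ((-5 + 127 + 127²) - 217883) = -372142 - ((-5 + 127 + 16129) - 217883) = -372142 - (16251 - 217883) = -372142 - 1*(-201632) = -372142 + 201632 = -170510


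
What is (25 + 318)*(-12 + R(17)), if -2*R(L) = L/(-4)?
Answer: -27097/8 ≈ -3387.1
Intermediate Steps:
R(L) = L/8 (R(L) = -L/(2*(-4)) = -L*(-1)/(2*4) = -(-1)*L/8 = L/8)
(25 + 318)*(-12 + R(17)) = (25 + 318)*(-12 + (1/8)*17) = 343*(-12 + 17/8) = 343*(-79/8) = -27097/8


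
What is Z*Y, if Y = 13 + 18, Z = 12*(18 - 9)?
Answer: 3348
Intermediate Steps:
Z = 108 (Z = 12*9 = 108)
Y = 31
Z*Y = 108*31 = 3348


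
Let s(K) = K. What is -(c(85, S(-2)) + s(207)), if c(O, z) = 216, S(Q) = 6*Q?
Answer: -423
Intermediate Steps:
-(c(85, S(-2)) + s(207)) = -(216 + 207) = -1*423 = -423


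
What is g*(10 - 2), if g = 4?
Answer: 32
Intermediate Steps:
g*(10 - 2) = 4*(10 - 2) = 4*8 = 32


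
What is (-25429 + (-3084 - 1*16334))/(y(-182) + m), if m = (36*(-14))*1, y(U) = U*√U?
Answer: 36693/10199 - 53001*I*√182/40796 ≈ 3.5977 - 17.527*I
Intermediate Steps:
y(U) = U^(3/2)
m = -504 (m = -504*1 = -504)
(-25429 + (-3084 - 1*16334))/(y(-182) + m) = (-25429 + (-3084 - 1*16334))/((-182)^(3/2) - 504) = (-25429 + (-3084 - 16334))/(-182*I*√182 - 504) = (-25429 - 19418)/(-504 - 182*I*√182) = -44847/(-504 - 182*I*√182)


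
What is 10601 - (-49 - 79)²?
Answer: -5783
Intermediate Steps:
10601 - (-49 - 79)² = 10601 - 1*(-128)² = 10601 - 1*16384 = 10601 - 16384 = -5783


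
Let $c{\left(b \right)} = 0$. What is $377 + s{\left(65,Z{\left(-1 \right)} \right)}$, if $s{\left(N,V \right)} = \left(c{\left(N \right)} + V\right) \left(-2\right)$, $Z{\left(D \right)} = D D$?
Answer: $375$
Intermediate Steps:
$Z{\left(D \right)} = D^{2}$
$s{\left(N,V \right)} = - 2 V$ ($s{\left(N,V \right)} = \left(0 + V\right) \left(-2\right) = V \left(-2\right) = - 2 V$)
$377 + s{\left(65,Z{\left(-1 \right)} \right)} = 377 - 2 \left(-1\right)^{2} = 377 - 2 = 375$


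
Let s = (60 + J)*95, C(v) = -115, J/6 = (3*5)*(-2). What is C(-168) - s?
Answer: 11285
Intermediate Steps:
J = -180 (J = 6*((3*5)*(-2)) = 6*(15*(-2)) = 6*(-30) = -180)
s = -11400 (s = (60 - 180)*95 = -120*95 = -11400)
C(-168) - s = -115 - 1*(-11400) = -115 + 11400 = 11285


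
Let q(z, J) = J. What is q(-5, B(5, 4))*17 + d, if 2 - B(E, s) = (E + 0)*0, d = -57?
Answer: -23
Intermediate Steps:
B(E, s) = 2 (B(E, s) = 2 - (E + 0)*0 = 2 - E*0 = 2 - 1*0 = 2 + 0 = 2)
q(-5, B(5, 4))*17 + d = 2*17 - 57 = 34 - 57 = -23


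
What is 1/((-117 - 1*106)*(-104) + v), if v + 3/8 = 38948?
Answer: 8/497117 ≈ 1.6093e-5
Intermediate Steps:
v = 311581/8 (v = -3/8 + 38948 = 311581/8 ≈ 38948.)
1/((-117 - 1*106)*(-104) + v) = 1/((-117 - 1*106)*(-104) + 311581/8) = 1/((-117 - 106)*(-104) + 311581/8) = 1/(-223*(-104) + 311581/8) = 1/(23192 + 311581/8) = 1/(497117/8) = 8/497117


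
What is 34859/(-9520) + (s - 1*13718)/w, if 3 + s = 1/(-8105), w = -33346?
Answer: -167252233867/51459280432 ≈ -3.2502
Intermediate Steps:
s = -24316/8105 (s = -3 + 1/(-8105) = -3 - 1/8105 = -24316/8105 ≈ -3.0001)
34859/(-9520) + (s - 1*13718)/w = 34859/(-9520) + (-24316/8105 - 1*13718)/(-33346) = 34859*(-1/9520) + (-24316/8105 - 13718)*(-1/33346) = -34859/9520 - 111208706/8105*(-1/33346) = -34859/9520 + 55604353/135134665 = -167252233867/51459280432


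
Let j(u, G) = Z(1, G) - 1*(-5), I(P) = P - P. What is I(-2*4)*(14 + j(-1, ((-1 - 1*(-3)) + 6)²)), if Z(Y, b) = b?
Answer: 0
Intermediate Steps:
I(P) = 0
j(u, G) = 5 + G (j(u, G) = G - 1*(-5) = G + 5 = 5 + G)
I(-2*4)*(14 + j(-1, ((-1 - 1*(-3)) + 6)²)) = 0*(14 + (5 + ((-1 - 1*(-3)) + 6)²)) = 0*(14 + (5 + ((-1 + 3) + 6)²)) = 0*(14 + (5 + (2 + 6)²)) = 0*(14 + (5 + 8²)) = 0*(14 + (5 + 64)) = 0*(14 + 69) = 0*83 = 0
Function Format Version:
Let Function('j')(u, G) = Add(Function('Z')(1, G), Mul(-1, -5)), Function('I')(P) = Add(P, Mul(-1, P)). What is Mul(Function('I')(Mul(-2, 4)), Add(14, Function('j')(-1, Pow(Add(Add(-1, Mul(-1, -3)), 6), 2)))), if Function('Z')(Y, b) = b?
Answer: 0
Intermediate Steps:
Function('I')(P) = 0
Function('j')(u, G) = Add(5, G) (Function('j')(u, G) = Add(G, Mul(-1, -5)) = Add(G, 5) = Add(5, G))
Mul(Function('I')(Mul(-2, 4)), Add(14, Function('j')(-1, Pow(Add(Add(-1, Mul(-1, -3)), 6), 2)))) = Mul(0, Add(14, Add(5, Pow(Add(Add(-1, Mul(-1, -3)), 6), 2)))) = Mul(0, Add(14, Add(5, Pow(Add(Add(-1, 3), 6), 2)))) = Mul(0, Add(14, Add(5, Pow(Add(2, 6), 2)))) = Mul(0, Add(14, Add(5, Pow(8, 2)))) = Mul(0, Add(14, Add(5, 64))) = Mul(0, Add(14, 69)) = Mul(0, 83) = 0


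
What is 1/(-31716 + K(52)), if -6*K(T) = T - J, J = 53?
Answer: -6/190295 ≈ -3.1530e-5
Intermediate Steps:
K(T) = 53/6 - T/6 (K(T) = -(T - 1*53)/6 = -(T - 53)/6 = -(-53 + T)/6 = 53/6 - T/6)
1/(-31716 + K(52)) = 1/(-31716 + (53/6 - ⅙*52)) = 1/(-31716 + (53/6 - 26/3)) = 1/(-31716 + ⅙) = 1/(-190295/6) = -6/190295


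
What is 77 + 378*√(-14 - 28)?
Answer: 77 + 378*I*√42 ≈ 77.0 + 2449.7*I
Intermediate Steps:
77 + 378*√(-14 - 28) = 77 + 378*√(-42) = 77 + 378*(I*√42) = 77 + 378*I*√42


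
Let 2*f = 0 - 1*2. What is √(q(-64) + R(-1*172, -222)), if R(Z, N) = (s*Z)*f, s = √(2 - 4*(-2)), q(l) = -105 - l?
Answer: √(-41 + 172*√10) ≈ 22.426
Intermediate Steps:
f = -1 (f = (0 - 1*2)/2 = (0 - 2)/2 = (½)*(-2) = -1)
s = √10 (s = √(2 + 8) = √10 ≈ 3.1623)
R(Z, N) = -Z*√10 (R(Z, N) = (√10*Z)*(-1) = (Z*√10)*(-1) = -Z*√10)
√(q(-64) + R(-1*172, -222)) = √((-105 - 1*(-64)) - (-1*172)*√10) = √((-105 + 64) - 1*(-172)*√10) = √(-41 + 172*√10)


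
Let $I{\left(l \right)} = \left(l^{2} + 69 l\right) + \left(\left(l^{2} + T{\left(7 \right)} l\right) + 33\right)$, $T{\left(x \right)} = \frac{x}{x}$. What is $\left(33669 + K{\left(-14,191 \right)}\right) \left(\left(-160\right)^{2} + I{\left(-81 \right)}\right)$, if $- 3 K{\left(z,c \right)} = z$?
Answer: $\frac{3342279785}{3} \approx 1.1141 \cdot 10^{9}$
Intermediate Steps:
$T{\left(x \right)} = 1$
$K{\left(z,c \right)} = - \frac{z}{3}$
$I{\left(l \right)} = 33 + 2 l^{2} + 70 l$ ($I{\left(l \right)} = \left(l^{2} + 69 l\right) + \left(\left(l^{2} + 1 l\right) + 33\right) = \left(l^{2} + 69 l\right) + \left(\left(l^{2} + l\right) + 33\right) = \left(l^{2} + 69 l\right) + \left(\left(l + l^{2}\right) + 33\right) = \left(l^{2} + 69 l\right) + \left(33 + l + l^{2}\right) = 33 + 2 l^{2} + 70 l$)
$\left(33669 + K{\left(-14,191 \right)}\right) \left(\left(-160\right)^{2} + I{\left(-81 \right)}\right) = \left(33669 - - \frac{14}{3}\right) \left(\left(-160\right)^{2} + \left(33 + 2 \left(-81\right)^{2} + 70 \left(-81\right)\right)\right) = \left(33669 + \frac{14}{3}\right) \left(25600 + \left(33 + 2 \cdot 6561 - 5670\right)\right) = \frac{101021 \left(25600 + \left(33 + 13122 - 5670\right)\right)}{3} = \frac{101021 \left(25600 + 7485\right)}{3} = \frac{101021}{3} \cdot 33085 = \frac{3342279785}{3}$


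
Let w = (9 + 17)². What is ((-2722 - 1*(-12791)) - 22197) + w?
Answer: -11452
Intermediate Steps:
w = 676 (w = 26² = 676)
((-2722 - 1*(-12791)) - 22197) + w = ((-2722 - 1*(-12791)) - 22197) + 676 = ((-2722 + 12791) - 22197) + 676 = (10069 - 22197) + 676 = -12128 + 676 = -11452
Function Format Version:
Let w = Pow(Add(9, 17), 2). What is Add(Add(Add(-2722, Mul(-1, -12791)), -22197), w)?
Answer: -11452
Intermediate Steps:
w = 676 (w = Pow(26, 2) = 676)
Add(Add(Add(-2722, Mul(-1, -12791)), -22197), w) = Add(Add(Add(-2722, Mul(-1, -12791)), -22197), 676) = Add(Add(Add(-2722, 12791), -22197), 676) = Add(Add(10069, -22197), 676) = Add(-12128, 676) = -11452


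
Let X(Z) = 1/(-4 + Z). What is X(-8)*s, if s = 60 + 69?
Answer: -43/4 ≈ -10.750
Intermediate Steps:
s = 129
X(-8)*s = 129/(-4 - 8) = 129/(-12) = -1/12*129 = -43/4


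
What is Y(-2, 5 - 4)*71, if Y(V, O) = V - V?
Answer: 0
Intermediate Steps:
Y(V, O) = 0
Y(-2, 5 - 4)*71 = 0*71 = 0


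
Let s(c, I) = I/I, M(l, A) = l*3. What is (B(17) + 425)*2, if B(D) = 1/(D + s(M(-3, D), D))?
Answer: 7651/9 ≈ 850.11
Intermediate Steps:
M(l, A) = 3*l
s(c, I) = 1
B(D) = 1/(1 + D) (B(D) = 1/(D + 1) = 1/(1 + D))
(B(17) + 425)*2 = (1/(1 + 17) + 425)*2 = (1/18 + 425)*2 = (7651/18)*2 = 7651/9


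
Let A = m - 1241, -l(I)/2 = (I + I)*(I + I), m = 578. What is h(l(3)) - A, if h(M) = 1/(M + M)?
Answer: 95471/144 ≈ 662.99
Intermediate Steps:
l(I) = -8*I**2 (l(I) = -2*(I + I)*(I + I) = -2*2*I*2*I = -8*I**2)
A = -663 (A = 578 - 1241 = -663)
h(M) = 1/(2*M)
h(l(3)) - A = 1/(2*((-8*3**2))) - 1*(-663) = 1/(2*((-8*9))) + 663 = (1/2)/(-72) + 663 = (1/2)*(-1/72) + 663 = -1/144 + 663 = 95471/144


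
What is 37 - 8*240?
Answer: -1883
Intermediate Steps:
37 - 8*240 = 37 - 1920 = -1883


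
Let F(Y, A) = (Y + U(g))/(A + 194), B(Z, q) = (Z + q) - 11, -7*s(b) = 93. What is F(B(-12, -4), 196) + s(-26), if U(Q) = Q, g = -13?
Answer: -3655/273 ≈ -13.388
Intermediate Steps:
s(b) = -93/7 (s(b) = -⅐*93 = -93/7)
B(Z, q) = -11 + Z + q
F(Y, A) = (-13 + Y)/(194 + A) (F(Y, A) = (Y - 13)/(A + 194) = (-13 + Y)/(194 + A))
F(B(-12, -4), 196) + s(-26) = (-13 + (-11 - 12 - 4))/(194 + 196) - 93/7 = (-13 - 27)/390 - 93/7 = (1/390)*(-40) - 93/7 = -4/39 - 93/7 = -3655/273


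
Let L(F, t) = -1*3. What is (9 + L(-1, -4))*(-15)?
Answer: -90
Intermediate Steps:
L(F, t) = -3
(9 + L(-1, -4))*(-15) = (9 - 3)*(-15) = 6*(-15) = -90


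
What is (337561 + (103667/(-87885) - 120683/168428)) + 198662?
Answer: 7937302847165009/14802294780 ≈ 5.3622e+5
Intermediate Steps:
(337561 + (103667/(-87885) - 120683/168428)) + 198662 = (337561 + (103667*(-1/87885) - 120683*1/168428)) + 198662 = (337561 + (-103667/87885 - 120683/168428)) + 198662 = (337561 - 28066650931/14802294780) + 198662 = 4996649361580649/14802294780 + 198662 = 7937302847165009/14802294780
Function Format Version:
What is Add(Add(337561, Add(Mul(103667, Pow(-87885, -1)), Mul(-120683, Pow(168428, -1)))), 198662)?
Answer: Rational(7937302847165009, 14802294780) ≈ 5.3622e+5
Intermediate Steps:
Add(Add(337561, Add(Mul(103667, Pow(-87885, -1)), Mul(-120683, Pow(168428, -1)))), 198662) = Add(Add(337561, Add(Mul(103667, Rational(-1, 87885)), Mul(-120683, Rational(1, 168428)))), 198662) = Add(Add(337561, Add(Rational(-103667, 87885), Rational(-120683, 168428))), 198662) = Add(Add(337561, Rational(-28066650931, 14802294780)), 198662) = Add(Rational(4996649361580649, 14802294780), 198662) = Rational(7937302847165009, 14802294780)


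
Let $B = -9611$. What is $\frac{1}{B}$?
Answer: $- \frac{1}{9611} \approx -0.00010405$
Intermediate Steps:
$\frac{1}{B} = \frac{1}{-9611} = - \frac{1}{9611}$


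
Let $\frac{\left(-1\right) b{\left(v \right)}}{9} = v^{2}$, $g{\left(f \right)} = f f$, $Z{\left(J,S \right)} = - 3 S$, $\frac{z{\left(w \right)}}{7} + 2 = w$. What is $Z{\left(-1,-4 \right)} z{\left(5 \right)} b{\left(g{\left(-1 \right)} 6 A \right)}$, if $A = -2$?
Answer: $-326592$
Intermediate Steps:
$z{\left(w \right)} = -14 + 7 w$
$g{\left(f \right)} = f^{2}$
$b{\left(v \right)} = - 9 v^{2}$
$Z{\left(-1,-4 \right)} z{\left(5 \right)} b{\left(g{\left(-1 \right)} 6 A \right)} = \left(-3\right) \left(-4\right) \left(-14 + 7 \cdot 5\right) \left(- 9 \left(\left(-1\right)^{2} \cdot 6 \left(-2\right)\right)^{2}\right) = 12 \left(-14 + 35\right) \left(- 9 \left(1 \cdot 6 \left(-2\right)\right)^{2}\right) = 12 \cdot 21 \left(- 9 \left(6 \left(-2\right)\right)^{2}\right) = 252 \left(- 9 \left(-12\right)^{2}\right) = 252 \left(\left(-9\right) 144\right) = 252 \left(-1296\right) = -326592$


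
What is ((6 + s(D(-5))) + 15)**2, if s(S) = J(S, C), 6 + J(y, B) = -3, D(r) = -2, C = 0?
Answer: 144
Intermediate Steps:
J(y, B) = -9 (J(y, B) = -6 - 3 = -9)
s(S) = -9
((6 + s(D(-5))) + 15)**2 = ((6 - 9) + 15)**2 = (-3 + 15)**2 = 12**2 = 144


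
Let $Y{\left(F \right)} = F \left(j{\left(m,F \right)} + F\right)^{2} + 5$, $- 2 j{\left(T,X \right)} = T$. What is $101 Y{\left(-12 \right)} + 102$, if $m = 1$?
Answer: $-188768$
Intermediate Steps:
$j{\left(T,X \right)} = - \frac{T}{2}$
$Y{\left(F \right)} = 5 + F \left(- \frac{1}{2} + F\right)^{2}$ ($Y{\left(F \right)} = F \left(\left(- \frac{1}{2}\right) 1 + F\right)^{2} + 5 = F \left(- \frac{1}{2} + F\right)^{2} + 5 = 5 + F \left(- \frac{1}{2} + F\right)^{2}$)
$101 Y{\left(-12 \right)} + 102 = 101 \left(5 + \frac{1}{4} \left(-12\right) \left(-1 + 2 \left(-12\right)\right)^{2}\right) + 102 = 101 \left(5 + \frac{1}{4} \left(-12\right) \left(-1 - 24\right)^{2}\right) + 102 = 101 \left(5 + \frac{1}{4} \left(-12\right) \left(-25\right)^{2}\right) + 102 = 101 \left(5 + \frac{1}{4} \left(-12\right) 625\right) + 102 = 101 \left(5 - 1875\right) + 102 = 101 \left(-1870\right) + 102 = -188870 + 102 = -188768$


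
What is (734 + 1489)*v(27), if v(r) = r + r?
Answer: 120042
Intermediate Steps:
v(r) = 2*r
(734 + 1489)*v(27) = (734 + 1489)*(2*27) = 2223*54 = 120042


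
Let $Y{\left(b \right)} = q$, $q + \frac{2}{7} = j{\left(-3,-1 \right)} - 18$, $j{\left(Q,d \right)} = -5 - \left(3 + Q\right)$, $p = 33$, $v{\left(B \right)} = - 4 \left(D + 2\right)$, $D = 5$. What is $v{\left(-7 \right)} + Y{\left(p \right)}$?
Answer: $- \frac{359}{7} \approx -51.286$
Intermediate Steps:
$v{\left(B \right)} = -28$ ($v{\left(B \right)} = - 4 \left(5 + 2\right) = \left(-4\right) 7 = -28$)
$j{\left(Q,d \right)} = -8 - Q$
$q = - \frac{163}{7}$ ($q = - \frac{2}{7} - 23 = - \frac{163}{7} \approx -23.286$)
$Y{\left(b \right)} = - \frac{163}{7}$
$v{\left(-7 \right)} + Y{\left(p \right)} = -28 - \frac{163}{7} = - \frac{359}{7}$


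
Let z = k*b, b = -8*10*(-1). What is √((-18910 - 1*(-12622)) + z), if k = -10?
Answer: 4*I*√443 ≈ 84.19*I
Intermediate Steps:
b = 80 (b = -80*(-1) = 80)
z = -800 (z = -10*80 = -800)
√((-18910 - 1*(-12622)) + z) = √((-18910 - 1*(-12622)) - 800) = √((-18910 + 12622) - 800) = √(-6288 - 800) = √(-7088) = 4*I*√443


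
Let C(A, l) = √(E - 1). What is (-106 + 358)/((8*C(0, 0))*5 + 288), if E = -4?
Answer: 162/203 - 45*I*√5/406 ≈ 0.79803 - 0.24784*I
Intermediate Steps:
C(A, l) = I*√5 (C(A, l) = √(-4 - 1) = √(-5) = I*√5)
(-106 + 358)/((8*C(0, 0))*5 + 288) = (-106 + 358)/((8*(I*√5))*5 + 288) = 252/((8*I*√5)*5 + 288) = 252/(40*I*√5 + 288) = 252/(288 + 40*I*√5)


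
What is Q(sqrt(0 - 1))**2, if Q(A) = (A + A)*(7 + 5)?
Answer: -576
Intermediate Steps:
Q(A) = 24*A (Q(A) = (2*A)*12 = 24*A)
Q(sqrt(0 - 1))**2 = (24*sqrt(0 - 1))**2 = (24*sqrt(-1))**2 = (24*I)**2 = -576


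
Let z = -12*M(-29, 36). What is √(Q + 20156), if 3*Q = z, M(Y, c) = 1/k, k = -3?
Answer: 2*√45354/3 ≈ 141.98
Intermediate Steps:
M(Y, c) = -⅓ (M(Y, c) = 1/(-3) = -⅓)
z = 4 (z = -12*(-⅓) = 4)
Q = 4/3 (Q = (⅓)*4 = 4/3 ≈ 1.3333)
√(Q + 20156) = √(4/3 + 20156) = √(60472/3) = 2*√45354/3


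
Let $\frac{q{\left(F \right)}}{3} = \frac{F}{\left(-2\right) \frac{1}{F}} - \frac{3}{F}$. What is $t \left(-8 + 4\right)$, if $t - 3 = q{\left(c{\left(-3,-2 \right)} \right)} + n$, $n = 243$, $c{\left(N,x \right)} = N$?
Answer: $-942$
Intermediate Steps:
$q{\left(F \right)} = - \frac{9}{F} - \frac{3 F^{2}}{2}$ ($q{\left(F \right)} = 3 \left(\frac{F}{\left(-2\right) \frac{1}{F}} - \frac{3}{F}\right) = 3 \left(F \left(- \frac{F}{2}\right) - \frac{3}{F}\right) = 3 \left(- \frac{F^{2}}{2} - \frac{3}{F}\right) = 3 \left(- \frac{3}{F} - \frac{F^{2}}{2}\right) = - \frac{9}{F} - \frac{3 F^{2}}{2}$)
$t = \frac{471}{2}$ ($t = 3 + \left(\frac{3 \left(-6 - \left(-3\right)^{3}\right)}{2 \left(-3\right)} + 243\right) = 3 + \left(\frac{3}{2} \left(- \frac{1}{3}\right) \left(-6 - -27\right) + 243\right) = 3 + \left(\frac{3}{2} \left(- \frac{1}{3}\right) \left(-6 + 27\right) + 243\right) = 3 + \left(\frac{3}{2} \left(- \frac{1}{3}\right) 21 + 243\right) = 3 + \left(- \frac{21}{2} + 243\right) = 3 + \frac{465}{2} = \frac{471}{2} \approx 235.5$)
$t \left(-8 + 4\right) = \frac{471 \left(-8 + 4\right)}{2} = \frac{471}{2} \left(-4\right) = -942$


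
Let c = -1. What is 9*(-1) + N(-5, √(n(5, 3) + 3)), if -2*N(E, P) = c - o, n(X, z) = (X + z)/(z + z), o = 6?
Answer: -11/2 ≈ -5.5000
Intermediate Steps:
n(X, z) = (X + z)/(2*z) (n(X, z) = (X + z)/((2*z)) = (X + z)*(1/(2*z)) = (X + z)/(2*z))
N(E, P) = 7/2 (N(E, P) = -(-1 - 1*6)/2 = -(-1 - 6)/2 = -½*(-7) = 7/2)
9*(-1) + N(-5, √(n(5, 3) + 3)) = 9*(-1) + 7/2 = -9 + 7/2 = -11/2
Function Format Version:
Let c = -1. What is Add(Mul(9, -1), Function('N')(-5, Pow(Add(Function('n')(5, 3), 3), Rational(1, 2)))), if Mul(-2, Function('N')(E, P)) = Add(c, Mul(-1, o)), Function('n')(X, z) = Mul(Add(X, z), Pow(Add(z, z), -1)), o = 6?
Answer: Rational(-11, 2) ≈ -5.5000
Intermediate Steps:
Function('n')(X, z) = Mul(Rational(1, 2), Pow(z, -1), Add(X, z)) (Function('n')(X, z) = Mul(Add(X, z), Pow(Mul(2, z), -1)) = Mul(Add(X, z), Mul(Rational(1, 2), Pow(z, -1))) = Mul(Rational(1, 2), Pow(z, -1), Add(X, z)))
Function('N')(E, P) = Rational(7, 2) (Function('N')(E, P) = Mul(Rational(-1, 2), Add(-1, Mul(-1, 6))) = Mul(Rational(-1, 2), Add(-1, -6)) = Mul(Rational(-1, 2), -7) = Rational(7, 2))
Add(Mul(9, -1), Function('N')(-5, Pow(Add(Function('n')(5, 3), 3), Rational(1, 2)))) = Add(Mul(9, -1), Rational(7, 2)) = Add(-9, Rational(7, 2)) = Rational(-11, 2)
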